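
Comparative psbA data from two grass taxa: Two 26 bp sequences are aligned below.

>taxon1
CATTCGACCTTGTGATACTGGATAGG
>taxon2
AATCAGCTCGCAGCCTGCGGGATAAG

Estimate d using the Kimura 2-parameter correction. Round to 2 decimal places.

Of 26 sites, 6 differences are transitions and 8 are transversions, so P = 6/26 ≈ 0.230769 and Q = 8/26 ≈ 0.307692.
Under the Kimura two-parameter model, d = −½ ln(1 − 2P − Q) − ¼ ln(1 − 2Q).
1 − 2P − Q = 0.23077, giving −½ ln(0.23077) = 0.733167.
1 − 2Q = 0.384616, giving −¼ ln(0.384616) = 0.238877.
d = 0.733167 + 0.238877 = 0.972044.

0.97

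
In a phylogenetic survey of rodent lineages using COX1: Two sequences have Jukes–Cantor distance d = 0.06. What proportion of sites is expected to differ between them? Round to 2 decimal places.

p = (3/4)(1 − e^(−4d/3)) = 0.75 × (1 − e^(-0.08)) = 0.75 × (1 − 0.923116) = 0.057663.

0.06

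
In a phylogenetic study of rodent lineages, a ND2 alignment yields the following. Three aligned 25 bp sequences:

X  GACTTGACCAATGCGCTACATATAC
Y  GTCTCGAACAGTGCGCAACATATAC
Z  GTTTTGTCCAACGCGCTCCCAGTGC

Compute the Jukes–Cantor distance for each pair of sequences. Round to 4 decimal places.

X–Y: 5/25 sites differ → p = 0.2, d = −0.75 ln(1 − 0.266667) = 0.232617 ≈ 0.2326.
X–Z: 9/25 sites differ → p = 0.36, d = −0.75 ln(1 − 0.48) = 0.490445 ≈ 0.4904.
Y–Z: 12/25 sites differ → p = 0.48, d = −0.75 ln(1 − 0.64) = 0.766238 ≈ 0.7662.

d(X,Y) = 0.2326, d(X,Z) = 0.4904, d(Y,Z) = 0.7662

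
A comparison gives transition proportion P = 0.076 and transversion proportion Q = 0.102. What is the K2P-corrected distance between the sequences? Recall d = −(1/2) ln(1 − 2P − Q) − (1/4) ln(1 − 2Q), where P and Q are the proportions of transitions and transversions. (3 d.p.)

0.204

Under the Kimura two-parameter model, d = −½ ln(1 − 2P − Q) − ¼ ln(1 − 2Q).
1 − 2P − Q = 0.746, giving −½ ln(0.746) = 0.146515.
1 − 2Q = 0.796, giving −¼ ln(0.796) = 0.057039.
d = 0.146515 + 0.057039 = 0.203554.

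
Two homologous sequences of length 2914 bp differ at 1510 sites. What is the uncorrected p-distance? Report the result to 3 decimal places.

p = 1510/2914 = 0.518188… ≈ 0.518 (to 3 d.p.).

0.518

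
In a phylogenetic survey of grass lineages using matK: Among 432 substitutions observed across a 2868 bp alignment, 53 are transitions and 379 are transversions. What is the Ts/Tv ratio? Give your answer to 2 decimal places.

0.14

R = 53/379 = 0.139841… ≈ 0.14 (to 2 d.p.).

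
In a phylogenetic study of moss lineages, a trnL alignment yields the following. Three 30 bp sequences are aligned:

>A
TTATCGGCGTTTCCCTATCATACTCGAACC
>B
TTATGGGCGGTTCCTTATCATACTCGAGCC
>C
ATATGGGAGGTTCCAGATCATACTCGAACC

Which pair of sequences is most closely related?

A and B

A–B: 4/30 differ, p = 0.133, d = 0.147.
A–C: 6/30 differ, p = 0.200, d = 0.233.
B–C: 5/30 differ, p = 0.167, d = 0.188.
The smallest distance is between A and B.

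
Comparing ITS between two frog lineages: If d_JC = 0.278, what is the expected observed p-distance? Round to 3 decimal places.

0.232

p = (3/4)(1 − e^(−4d/3)) = 0.75 × (1 − e^(-0.370667)) = 0.75 × (1 − 0.690274) = 0.232295.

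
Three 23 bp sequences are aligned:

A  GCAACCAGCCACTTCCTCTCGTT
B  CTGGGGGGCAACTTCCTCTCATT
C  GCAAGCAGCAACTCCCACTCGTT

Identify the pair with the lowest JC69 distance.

A–B: 9/23 differ, p = 0.391, d = 0.553.
A–C: 4/23 differ, p = 0.174, d = 0.198.
B–C: 9/23 differ, p = 0.391, d = 0.553.
The smallest distance is between A and C.

A and C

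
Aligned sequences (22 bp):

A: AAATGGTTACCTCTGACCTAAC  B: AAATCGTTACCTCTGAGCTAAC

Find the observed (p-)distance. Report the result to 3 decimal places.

0.091

The sequences differ at 2 of 22 positions (sites 5, 17).
p = 2/22 = 0.090909… ≈ 0.091 (to 3 d.p.).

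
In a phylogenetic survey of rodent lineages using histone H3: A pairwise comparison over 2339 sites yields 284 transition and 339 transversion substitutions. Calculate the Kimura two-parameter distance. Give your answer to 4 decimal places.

0.3309

P = 284/2339 ≈ 0.121419 and Q = 339/2339 ≈ 0.144934.
Under the Kimura two-parameter model, d = −½ ln(1 − 2P − Q) − ¼ ln(1 − 2Q).
1 − 2P − Q = 0.612228, giving −½ ln(0.612228) = 0.245325.
1 − 2Q = 0.710132, giving −¼ ln(0.710132) = 0.085576.
d = 0.245325 + 0.085576 = 0.330901.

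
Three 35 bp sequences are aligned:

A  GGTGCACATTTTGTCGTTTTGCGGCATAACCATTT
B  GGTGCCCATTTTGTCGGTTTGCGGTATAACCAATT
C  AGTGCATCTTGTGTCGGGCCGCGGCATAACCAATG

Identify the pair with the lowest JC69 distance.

A–B: 4/35 differ, p = 0.114, d = 0.124.
A–C: 10/35 differ, p = 0.286, d = 0.360.
B–C: 10/35 differ, p = 0.286, d = 0.360.
The smallest distance is between A and B.

A and B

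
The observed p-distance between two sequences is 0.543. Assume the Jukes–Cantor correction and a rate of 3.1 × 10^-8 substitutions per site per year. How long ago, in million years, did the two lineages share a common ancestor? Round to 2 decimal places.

15.57

d = −(3/4) ln(1 − 4p/3) = −0.75 ln(1 − 0.724) = −0.75 ln(0.276)
  = −0.75 × (-1.287354) = 0.965516 substitutions/site.
Under a molecular clock d = 2μt, so t = d/(2μ) = 0.965516 / (2 × 3.1 × 10^-8) = 15.57 million years.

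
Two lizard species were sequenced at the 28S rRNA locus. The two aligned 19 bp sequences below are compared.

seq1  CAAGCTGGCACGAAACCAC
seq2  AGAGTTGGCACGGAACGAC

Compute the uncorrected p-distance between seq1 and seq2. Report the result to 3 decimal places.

The sequences differ at 5 of 19 positions (sites 1, 2, 5, 13, 17).
p = 5/19 = 0.263157… ≈ 0.263 (to 3 d.p.).

0.263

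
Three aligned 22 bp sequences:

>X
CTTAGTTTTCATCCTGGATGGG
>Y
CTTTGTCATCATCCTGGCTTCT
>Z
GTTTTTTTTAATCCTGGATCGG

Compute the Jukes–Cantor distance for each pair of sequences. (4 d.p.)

X–Y: 7/22 sites differ → p ≈ 0.318182, d = −0.75 ln(1 − 0.424243) = 0.414052 ≈ 0.4141.
X–Z: 5/22 sites differ → p ≈ 0.227273, d = −0.75 ln(1 − 0.303031) = 0.270761 ≈ 0.2708.
Y–Z: 9/22 sites differ → p ≈ 0.409091, d = −0.75 ln(1 − 0.545455) = 0.591344 ≈ 0.5913.

d(X,Y) = 0.4141, d(X,Z) = 0.2708, d(Y,Z) = 0.5913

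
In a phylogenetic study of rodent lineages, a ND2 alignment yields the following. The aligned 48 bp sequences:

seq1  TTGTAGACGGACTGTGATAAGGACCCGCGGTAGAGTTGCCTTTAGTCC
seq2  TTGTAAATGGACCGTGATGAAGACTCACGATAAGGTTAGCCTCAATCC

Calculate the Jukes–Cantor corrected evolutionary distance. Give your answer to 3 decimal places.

The sequences differ at 15 of 48 sites, so p = 15/48 = 0.3125.
d = −(3/4) ln(1 − 4p/3) = −0.75 ln(1 − 0.416667) = −0.75 ln(0.583333)
  = −0.75 × (-0.538997) = 0.404248 substitutions/site.

0.404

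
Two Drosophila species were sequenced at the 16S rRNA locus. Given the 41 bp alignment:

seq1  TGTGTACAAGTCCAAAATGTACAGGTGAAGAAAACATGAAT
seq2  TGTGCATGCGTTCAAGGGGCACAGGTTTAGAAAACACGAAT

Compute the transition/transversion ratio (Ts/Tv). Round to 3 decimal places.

2.000

Transitions are A↔G and C↔T; transversions are all other mismatches.
Transitions: 8. Transversions: 4.
R = 8/4 = 2.000.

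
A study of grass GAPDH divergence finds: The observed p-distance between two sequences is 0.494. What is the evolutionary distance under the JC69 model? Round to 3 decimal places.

d = −(3/4) ln(1 − 4p/3) = −0.75 ln(1 − 0.658667) = −0.75 ln(0.341333)
  = −0.75 × (-1.074897) = 0.806173 substitutions/site.

0.806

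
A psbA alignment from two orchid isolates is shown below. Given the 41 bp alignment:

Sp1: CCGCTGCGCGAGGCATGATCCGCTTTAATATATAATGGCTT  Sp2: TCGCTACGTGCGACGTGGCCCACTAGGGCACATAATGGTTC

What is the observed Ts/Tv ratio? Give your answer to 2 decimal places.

Transitions are A↔G and C↔T; transversions are all other mismatches.
Transitions: 14. Transversions: 3.
R = 14/3 = 4.666666… ≈ 4.67 (to 2 d.p.).

4.67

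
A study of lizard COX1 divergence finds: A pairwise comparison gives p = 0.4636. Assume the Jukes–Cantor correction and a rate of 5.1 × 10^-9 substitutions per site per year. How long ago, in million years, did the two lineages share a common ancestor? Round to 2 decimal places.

70.79

d = −(3/4) ln(1 − 4p/3) = −0.75 ln(1 − 0.618133) = −0.75 ln(0.381867)
  = −0.75 × (-0.962683) = 0.722012 substitutions/site.
Under a molecular clock d = 2μt, so t = d/(2μ) = 0.722012 / (2 × 5.1 × 10^-9) = 70.79 million years.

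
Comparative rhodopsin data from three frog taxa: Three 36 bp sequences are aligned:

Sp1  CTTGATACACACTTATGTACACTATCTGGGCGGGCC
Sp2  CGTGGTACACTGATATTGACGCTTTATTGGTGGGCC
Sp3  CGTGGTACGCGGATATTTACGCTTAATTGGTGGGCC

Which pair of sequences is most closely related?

Sp1–Sp2: 12/36 differ, p = 0.333, d = 0.441.
Sp1–Sp3: 13/36 differ, p = 0.361, d = 0.493.
Sp2–Sp3: 4/36 differ, p = 0.111, d = 0.120.
The smallest distance is between Sp2 and Sp3.

Sp2 and Sp3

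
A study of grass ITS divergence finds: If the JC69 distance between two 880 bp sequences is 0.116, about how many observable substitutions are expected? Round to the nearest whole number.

Invert JC69: p = (3/4)(1 − e^(−4d/3)) = 0.75 × (1 − e^(-0.154667)) = 0.75 × (1 − 0.856700) = 0.107475.
Expected differing sites = pL ≈ 0.107475 × 880 = 94.578 ≈ 95.

95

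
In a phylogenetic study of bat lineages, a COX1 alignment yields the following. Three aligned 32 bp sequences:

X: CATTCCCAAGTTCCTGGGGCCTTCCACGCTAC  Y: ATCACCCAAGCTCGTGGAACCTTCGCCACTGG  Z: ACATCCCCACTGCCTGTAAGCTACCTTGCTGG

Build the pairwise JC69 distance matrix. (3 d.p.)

d(X,Y) = 0.585, d(X,Z) = 0.736, d(Y,Z) = 0.736

X–Y: 13/32 sites differ → p = 0.40625, d = −0.75 ln(1 − 0.541667) = 0.585119 ≈ 0.585.
X–Z: 15/32 sites differ → p = 0.46875, d = −0.75 ln(1 − 0.625) = 0.735622 ≈ 0.736.
Y–Z: 15/32 sites differ → p = 0.46875, d = −0.75 ln(1 − 0.625) = 0.735622 ≈ 0.736.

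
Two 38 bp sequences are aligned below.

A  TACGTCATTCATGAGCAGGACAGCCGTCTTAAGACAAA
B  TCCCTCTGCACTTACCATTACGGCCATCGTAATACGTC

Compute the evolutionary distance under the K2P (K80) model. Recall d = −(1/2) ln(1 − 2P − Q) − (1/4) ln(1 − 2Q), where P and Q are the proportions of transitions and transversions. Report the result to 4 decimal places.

0.7662

Of 38 sites, 4 differences are transitions and 14 are transversions, so P = 4/38 ≈ 0.105263 and Q = 14/38 ≈ 0.368421.
Under the Kimura two-parameter model, d = −½ ln(1 − 2P − Q) − ¼ ln(1 − 2Q).
1 − 2P − Q = 0.421053, giving −½ ln(0.421053) = 0.432498.
1 − 2Q = 0.263158, giving −¼ ln(0.263158) = 0.333750.
d = 0.432498 + 0.333750 = 0.766248.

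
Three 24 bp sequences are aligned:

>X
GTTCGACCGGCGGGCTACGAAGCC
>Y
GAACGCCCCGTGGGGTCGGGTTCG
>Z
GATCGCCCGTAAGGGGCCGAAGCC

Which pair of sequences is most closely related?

X and Z

X–Y: 12/24 differ, p = 0.500, d = 0.824.
X–Z: 8/24 differ, p = 0.333, d = 0.441.
Y–Z: 11/24 differ, p = 0.458, d = 0.708.
The smallest distance is between X and Z.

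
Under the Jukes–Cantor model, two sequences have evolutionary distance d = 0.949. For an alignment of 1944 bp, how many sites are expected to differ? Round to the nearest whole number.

Invert JC69: p = (3/4)(1 − e^(−4d/3)) = 0.75 × (1 − e^(-1.265333)) = 0.75 × (1 − 0.282145) = 0.538391.
Expected differing sites = pL ≈ 0.538391 × 1944 = 1046.632104 ≈ 1047.

1047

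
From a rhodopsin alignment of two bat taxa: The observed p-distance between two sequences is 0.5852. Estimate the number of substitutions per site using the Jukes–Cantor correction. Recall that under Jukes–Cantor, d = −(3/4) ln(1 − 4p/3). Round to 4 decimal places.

1.1365

d = −(3/4) ln(1 − 4p/3) = −0.75 ln(1 − 0.780267) = −0.75 ln(0.219733)
  = −0.75 × (-1.515342) = 1.136507 substitutions/site.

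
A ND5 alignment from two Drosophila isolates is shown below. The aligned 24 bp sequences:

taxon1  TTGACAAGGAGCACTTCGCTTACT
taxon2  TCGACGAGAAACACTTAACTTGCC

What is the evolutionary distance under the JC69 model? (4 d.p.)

The sequences differ at 8 of 24 sites (2, 6, 9, 11, 17, 18, 22, 24), so p = 8/24 ≈ 0.333333.
d = −(3/4) ln(1 − 4p/3) = −0.75 ln(1 − 0.444444) = −0.75 ln(0.555556)
  = −0.75 × (-0.587786) = 0.440840 substitutions/site.

0.4408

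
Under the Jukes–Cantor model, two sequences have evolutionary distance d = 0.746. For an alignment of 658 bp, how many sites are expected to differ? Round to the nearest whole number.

311

Invert JC69: p = (3/4)(1 − e^(−4d/3)) = 0.75 × (1 − e^(-0.994667)) = 0.75 × (1 − 0.369847) = 0.472615.
Expected differing sites = pL ≈ 0.472615 × 658 = 310.98067 ≈ 311.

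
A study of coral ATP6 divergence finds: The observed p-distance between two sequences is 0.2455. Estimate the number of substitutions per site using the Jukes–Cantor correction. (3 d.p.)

d = −(3/4) ln(1 − 4p/3) = −0.75 ln(1 − 0.327333) = −0.75 ln(0.672667)
  = −0.75 × (-0.396505) = 0.297379 substitutions/site.

0.297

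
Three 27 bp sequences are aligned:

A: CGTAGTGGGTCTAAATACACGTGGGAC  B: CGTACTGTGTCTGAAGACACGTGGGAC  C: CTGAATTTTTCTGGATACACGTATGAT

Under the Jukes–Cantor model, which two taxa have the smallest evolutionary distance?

A–B: 4/27 differ, p = 0.148, d = 0.165.
A–C: 11/27 differ, p = 0.407, d = 0.588.
B–C: 10/27 differ, p = 0.370, d = 0.511.
The smallest distance is between A and B.

A and B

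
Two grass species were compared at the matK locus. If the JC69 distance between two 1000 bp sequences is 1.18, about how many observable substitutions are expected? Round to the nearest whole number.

594

Invert JC69: p = (3/4)(1 − e^(−4d/3)) = 0.75 × (1 − e^(-1.573333)) = 0.75 × (1 − 0.207353) = 0.594485.
Expected differing sites = pL ≈ 0.594485 × 1000 = 594.485 ≈ 594.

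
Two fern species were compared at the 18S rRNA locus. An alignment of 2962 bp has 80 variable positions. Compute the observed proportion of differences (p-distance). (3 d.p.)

p = 80/2962 = 0.027008… ≈ 0.027 (to 3 d.p.).

0.027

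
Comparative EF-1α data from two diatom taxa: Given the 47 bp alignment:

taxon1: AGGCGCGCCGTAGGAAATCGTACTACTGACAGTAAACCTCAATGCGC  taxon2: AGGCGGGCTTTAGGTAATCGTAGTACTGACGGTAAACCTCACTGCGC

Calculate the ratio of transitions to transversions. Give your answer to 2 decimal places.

0.40

Transitions are A↔G and C↔T; transversions are all other mismatches.
Transitions: 2. Transversions: 5.
R = 2/5 = 0.40.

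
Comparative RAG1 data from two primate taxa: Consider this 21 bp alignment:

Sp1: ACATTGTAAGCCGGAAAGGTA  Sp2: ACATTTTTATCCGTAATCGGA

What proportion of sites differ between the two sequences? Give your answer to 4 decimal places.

0.3333

The sequences differ at 7 of 21 positions (sites 6, 8, 10, 14, 17, 18, 20).
p = 7/21 = 0.333333… ≈ 0.3333 (to 4 d.p.).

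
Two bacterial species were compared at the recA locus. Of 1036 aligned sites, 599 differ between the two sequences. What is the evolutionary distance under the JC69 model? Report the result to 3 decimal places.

p = 599/1036 ≈ 0.578185.
d = −(3/4) ln(1 − 4p/3) = −0.75 ln(1 − 0.770913) = −0.75 ln(0.229087)
  = −0.75 × (-1.473653) = 1.105240 substitutions/site.

1.105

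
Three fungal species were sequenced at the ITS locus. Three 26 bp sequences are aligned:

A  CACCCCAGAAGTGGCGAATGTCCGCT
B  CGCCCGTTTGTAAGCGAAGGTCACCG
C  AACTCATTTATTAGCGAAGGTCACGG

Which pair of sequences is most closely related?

A–B: 13/26 differ, p = 0.500, d = 0.824.
A–C: 13/26 differ, p = 0.500, d = 0.824.
B–C: 7/26 differ, p = 0.269, d = 0.334.
The smallest distance is between B and C.

B and C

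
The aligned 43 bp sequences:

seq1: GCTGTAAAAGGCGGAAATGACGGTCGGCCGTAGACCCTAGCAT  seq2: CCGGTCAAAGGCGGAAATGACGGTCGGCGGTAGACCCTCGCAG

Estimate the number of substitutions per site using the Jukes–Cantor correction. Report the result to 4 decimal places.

0.1544

The sequences differ at 6 of 43 sites (1, 3, 6, 29, 39, 43), so p = 6/43 ≈ 0.139535.
d = −(3/4) ln(1 − 4p/3) = −0.75 ln(1 − 0.186047) = −0.75 ln(0.813953)
  = −0.75 × (-0.205853) = 0.154390 substitutions/site.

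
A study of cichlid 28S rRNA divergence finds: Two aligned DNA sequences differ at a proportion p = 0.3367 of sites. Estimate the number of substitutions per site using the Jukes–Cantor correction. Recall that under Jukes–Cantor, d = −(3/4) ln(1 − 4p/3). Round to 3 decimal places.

0.447

d = −(3/4) ln(1 − 4p/3) = −0.75 ln(1 − 0.448933) = −0.75 ln(0.551067)
  = −0.75 × (-0.595899) = 0.446924 substitutions/site.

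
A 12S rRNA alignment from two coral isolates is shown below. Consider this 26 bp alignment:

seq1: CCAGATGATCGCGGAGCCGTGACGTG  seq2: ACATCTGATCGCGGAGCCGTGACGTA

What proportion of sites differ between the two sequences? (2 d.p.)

The sequences differ at 4 of 26 positions (sites 1, 4, 5, 26).
p = 4/26 = 0.153846… ≈ 0.15 (to 2 d.p.).

0.15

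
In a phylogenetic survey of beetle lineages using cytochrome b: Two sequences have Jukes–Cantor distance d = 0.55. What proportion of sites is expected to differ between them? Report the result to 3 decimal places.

0.390

p = (3/4)(1 − e^(−4d/3)) = 0.75 × (1 − e^(-0.733333)) = 0.75 × (1 − 0.480305) = 0.389771.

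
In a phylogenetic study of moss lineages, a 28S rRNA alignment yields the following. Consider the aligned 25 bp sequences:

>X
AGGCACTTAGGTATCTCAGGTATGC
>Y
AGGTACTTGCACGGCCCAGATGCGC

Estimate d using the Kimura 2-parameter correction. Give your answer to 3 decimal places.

Of 25 sites, 9 differences are transitions and 2 are transversions, so P = 9/25 = 0.36 and Q = 2/25 = 0.08.
Under the Kimura two-parameter model, d = −½ ln(1 − 2P − Q) − ¼ ln(1 − 2Q).
1 − 2P − Q = 0.2, giving −½ ln(0.2) = 0.804719.
1 − 2Q = 0.84, giving −¼ ln(0.84) = 0.043588.
d = 0.804719 + 0.043588 = 0.848307.

0.848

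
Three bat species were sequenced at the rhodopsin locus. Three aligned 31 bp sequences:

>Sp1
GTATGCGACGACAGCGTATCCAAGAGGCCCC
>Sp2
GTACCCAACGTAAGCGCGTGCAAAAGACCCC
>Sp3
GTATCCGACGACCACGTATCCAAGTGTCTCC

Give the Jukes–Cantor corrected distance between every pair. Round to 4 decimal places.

d(Sp1,Sp2) = 0.4217, d(Sp1,Sp3) = 0.2239, d(Sp2,Sp3) = 0.6143

Sp1–Sp2: 10/31 sites differ → p ≈ 0.322581, d = −0.75 ln(1 − 0.430108) = 0.421731 ≈ 0.4217.
Sp1–Sp3: 6/31 sites differ → p ≈ 0.193548, d = −0.75 ln(1 − 0.258064) = 0.223869 ≈ 0.2239.
Sp2–Sp3: 13/31 sites differ → p ≈ 0.419355, d = −0.75 ln(1 − 0.55914) = 0.614271 ≈ 0.6143.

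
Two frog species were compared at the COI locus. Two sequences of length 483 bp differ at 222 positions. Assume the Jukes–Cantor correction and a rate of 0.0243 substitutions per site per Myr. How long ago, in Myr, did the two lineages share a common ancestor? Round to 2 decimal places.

14.64

p = 222/483 ≈ 0.459627.
d = −(3/4) ln(1 − 4p/3) = −0.75 ln(1 − 0.612836) = −0.75 ln(0.387164)
  = −0.75 × (-0.948907) = 0.711680 substitutions/site.
Under a molecular clock d = 2μt, so t = d/(2μ) = 0.711680 / (2 × 0.0243) = 14.64 Myr.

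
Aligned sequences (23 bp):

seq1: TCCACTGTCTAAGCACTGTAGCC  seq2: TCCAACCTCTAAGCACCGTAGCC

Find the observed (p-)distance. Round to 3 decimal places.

0.174

The sequences differ at 4 of 23 positions (sites 5, 6, 7, 17).
p = 4/23 = 0.173913… ≈ 0.174 (to 3 d.p.).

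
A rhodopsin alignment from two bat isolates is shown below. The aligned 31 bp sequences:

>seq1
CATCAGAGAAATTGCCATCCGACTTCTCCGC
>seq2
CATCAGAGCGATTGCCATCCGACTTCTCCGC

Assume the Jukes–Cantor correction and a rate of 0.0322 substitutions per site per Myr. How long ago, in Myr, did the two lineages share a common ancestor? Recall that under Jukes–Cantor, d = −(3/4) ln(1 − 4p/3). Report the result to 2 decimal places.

The sequences differ at 2 of 31 sites (9, 10), so p = 2/31 ≈ 0.064516.
d = −(3/4) ln(1 − 4p/3) = −0.75 ln(1 − 0.086021) = −0.75 ln(0.913979)
  = −0.75 × (-0.089948) = 0.067461 substitutions/site.
Under a molecular clock d = 2μt, so t = d/(2μ) = 0.067461 / (2 × 0.0322) = 1.05 Myr.

1.05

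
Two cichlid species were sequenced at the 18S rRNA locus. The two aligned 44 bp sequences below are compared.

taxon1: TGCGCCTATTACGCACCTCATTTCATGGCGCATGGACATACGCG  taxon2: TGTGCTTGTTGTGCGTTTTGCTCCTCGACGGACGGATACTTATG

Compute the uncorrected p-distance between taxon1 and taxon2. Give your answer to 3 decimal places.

0.523

The sequences differ at 23 of 44 positions.
p = 23/44 = 0.522727… ≈ 0.523 (to 3 d.p.).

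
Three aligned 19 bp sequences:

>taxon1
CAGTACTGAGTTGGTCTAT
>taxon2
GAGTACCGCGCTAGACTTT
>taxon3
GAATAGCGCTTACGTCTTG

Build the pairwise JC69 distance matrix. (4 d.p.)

taxon1–taxon2: 7/19 sites differ → p ≈ 0.368421, d = −0.75 ln(1 − 0.491228) = 0.506816 ≈ 0.5068.
taxon1–taxon3: 10/19 sites differ → p ≈ 0.526316, d = −0.75 ln(1 − 0.701755) = 0.907380 ≈ 0.9074.
taxon2–taxon3: 8/19 sites differ → p ≈ 0.421053, d = −0.75 ln(1 − 0.561404) = 0.618132 ≈ 0.6181.

d(taxon1,taxon2) = 0.5068, d(taxon1,taxon3) = 0.9074, d(taxon2,taxon3) = 0.6181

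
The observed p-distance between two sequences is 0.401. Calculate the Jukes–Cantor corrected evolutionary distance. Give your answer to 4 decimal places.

0.5738

d = −(3/4) ln(1 − 4p/3) = −0.75 ln(1 − 0.534667) = −0.75 ln(0.465333)
  = −0.75 × (-0.765002) = 0.573752 substitutions/site.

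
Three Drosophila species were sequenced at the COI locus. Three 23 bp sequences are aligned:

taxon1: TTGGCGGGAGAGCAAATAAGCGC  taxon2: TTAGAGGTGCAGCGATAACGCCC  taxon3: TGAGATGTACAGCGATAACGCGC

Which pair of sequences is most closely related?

taxon1–taxon2: 10/23 differ, p = 0.435, d = 0.650.
taxon1–taxon3: 10/23 differ, p = 0.435, d = 0.650.
taxon2–taxon3: 4/23 differ, p = 0.174, d = 0.198.
The smallest distance is between taxon2 and taxon3.

taxon2 and taxon3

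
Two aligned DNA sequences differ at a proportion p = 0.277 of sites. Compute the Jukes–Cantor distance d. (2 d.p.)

d = −(3/4) ln(1 − 4p/3) = −0.75 ln(1 − 0.369333) = −0.75 ln(0.630667)
  = −0.75 × (-0.460977) = 0.345733 substitutions/site.

0.35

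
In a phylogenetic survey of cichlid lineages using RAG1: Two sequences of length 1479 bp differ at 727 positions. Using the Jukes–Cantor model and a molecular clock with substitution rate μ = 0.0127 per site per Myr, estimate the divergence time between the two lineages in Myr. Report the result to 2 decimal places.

p = 727/1479 ≈ 0.491548.
d = −(3/4) ln(1 − 4p/3) = −0.75 ln(1 − 0.655397) = −0.75 ln(0.344603)
  = −0.75 × (-1.065362) = 0.799022 substitutions/site.
Under a molecular clock d = 2μt, so t = d/(2μ) = 0.799022 / (2 × 0.0127) = 31.46 Myr.

31.46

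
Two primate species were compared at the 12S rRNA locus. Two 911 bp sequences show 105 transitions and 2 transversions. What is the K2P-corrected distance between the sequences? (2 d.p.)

0.13

P = 105/911 ≈ 0.115258 and Q = 2/911 ≈ 0.002195.
Under the Kimura two-parameter model, d = −½ ln(1 − 2P − Q) − ¼ ln(1 − 2Q).
1 − 2P − Q = 0.767289, giving −½ ln(0.767289) = 0.132446.
1 − 2Q = 0.99561, giving −¼ ln(0.99561) = 0.001100.
d = 0.132446 + 0.001100 = 0.133546.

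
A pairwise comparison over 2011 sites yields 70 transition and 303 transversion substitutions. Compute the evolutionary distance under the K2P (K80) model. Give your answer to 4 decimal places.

0.2141

P = 70/2011 ≈ 0.034809 and Q = 303/2011 ≈ 0.150671.
Under the Kimura two-parameter model, d = −½ ln(1 − 2P − Q) − ¼ ln(1 − 2Q).
1 − 2P − Q = 0.779711, giving −½ ln(0.779711) = 0.124416.
1 − 2Q = 0.698658, giving −¼ ln(0.698658) = 0.089648.
d = 0.124416 + 0.089648 = 0.214064.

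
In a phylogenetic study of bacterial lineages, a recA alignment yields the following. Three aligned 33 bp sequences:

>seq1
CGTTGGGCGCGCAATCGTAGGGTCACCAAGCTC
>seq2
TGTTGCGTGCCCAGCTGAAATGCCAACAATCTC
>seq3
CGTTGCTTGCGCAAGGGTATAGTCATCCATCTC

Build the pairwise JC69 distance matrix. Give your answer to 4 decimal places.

d(seq1,seq2) = 0.5587, d(seq1,seq3) = 0.3882, d(seq2,seq3) = 0.4975

seq1–seq2: 13/33 sites differ → p ≈ 0.393939, d = −0.75 ln(1 − 0.525252) = 0.558728 ≈ 0.5587.
seq1–seq3: 10/33 sites differ → p ≈ 0.30303, d = −0.75 ln(1 − 0.40404) = 0.388186 ≈ 0.3882.
seq2–seq3: 12/33 sites differ → p ≈ 0.363636, d = −0.75 ln(1 − 0.484848) = 0.497470 ≈ 0.4975.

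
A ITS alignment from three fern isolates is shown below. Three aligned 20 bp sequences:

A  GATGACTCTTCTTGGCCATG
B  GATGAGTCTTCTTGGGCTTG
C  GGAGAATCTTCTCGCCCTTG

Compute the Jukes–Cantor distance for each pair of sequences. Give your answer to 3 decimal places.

A–B: 3/20 sites differ → p = 0.15, d = −0.75 ln(1 − 0.2) = 0.167358 ≈ 0.167.
A–C: 6/20 sites differ → p = 0.3, d = −0.75 ln(1 − 0.4) = 0.383119 ≈ 0.383.
B–C: 6/20 sites differ → p = 0.3, d = −0.75 ln(1 − 0.4) = 0.383119 ≈ 0.383.

d(A,B) = 0.167, d(A,C) = 0.383, d(B,C) = 0.383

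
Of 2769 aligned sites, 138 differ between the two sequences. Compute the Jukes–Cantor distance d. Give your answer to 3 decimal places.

0.052

p = 138/2769 ≈ 0.049837.
d = −(3/4) ln(1 − 4p/3) = −0.75 ln(1 − 0.066449) = −0.75 ln(0.933551)
  = −0.75 × (-0.068760) = 0.051570 substitutions/site.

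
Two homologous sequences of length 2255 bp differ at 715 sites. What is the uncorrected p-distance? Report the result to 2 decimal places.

0.32

p = 715/2255 = 0.317073… ≈ 0.32 (to 2 d.p.).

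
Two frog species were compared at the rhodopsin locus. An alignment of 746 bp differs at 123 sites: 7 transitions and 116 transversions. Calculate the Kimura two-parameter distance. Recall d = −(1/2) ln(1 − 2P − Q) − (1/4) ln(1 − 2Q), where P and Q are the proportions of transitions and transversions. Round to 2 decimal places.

P = 7/746 ≈ 0.009383 and Q = 116/746 ≈ 0.155496.
Under the Kimura two-parameter model, d = −½ ln(1 − 2P − Q) − ¼ ln(1 − 2Q).
1 − 2P − Q = 0.825738, giving −½ ln(0.825738) = 0.095739.
1 − 2Q = 0.689008, giving −¼ ln(0.689008) = 0.093126.
d = 0.095739 + 0.093126 = 0.188865.

0.19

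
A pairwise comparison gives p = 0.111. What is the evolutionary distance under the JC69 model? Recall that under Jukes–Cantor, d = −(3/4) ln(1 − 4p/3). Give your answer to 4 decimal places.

d = −(3/4) ln(1 − 4p/3) = −0.75 ln(1 − 0.148) = −0.75 ln(0.852)
  = −0.75 × (-0.160169) = 0.120127 substitutions/site.

0.1201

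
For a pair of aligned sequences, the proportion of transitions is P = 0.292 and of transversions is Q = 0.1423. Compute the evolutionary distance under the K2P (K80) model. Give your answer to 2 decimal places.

Under the Kimura two-parameter model, d = −½ ln(1 − 2P − Q) − ¼ ln(1 − 2Q).
1 − 2P − Q = 0.2737, giving −½ ln(0.2737) = 0.647861.
1 − 2Q = 0.7154, giving −¼ ln(0.7154) = 0.083728.
d = 0.647861 + 0.083728 = 0.731589.

0.73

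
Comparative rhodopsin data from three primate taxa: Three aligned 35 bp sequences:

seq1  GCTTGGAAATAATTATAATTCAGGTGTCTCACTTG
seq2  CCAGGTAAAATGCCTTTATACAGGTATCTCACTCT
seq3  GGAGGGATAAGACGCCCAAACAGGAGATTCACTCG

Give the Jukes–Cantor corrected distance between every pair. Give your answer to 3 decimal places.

seq1–seq2: 15/35 sites differ → p ≈ 0.428571, d = −0.75 ln(1 − 0.571428) = 0.635472 ≈ 0.635.
seq1–seq3: 17/35 sites differ → p ≈ 0.485714, d = −0.75 ln(1 − 0.647619) = 0.782282 ≈ 0.782.
seq2–seq3: 16/35 sites differ → p ≈ 0.457143, d = −0.75 ln(1 − 0.609524) = 0.705292 ≈ 0.705.

d(seq1,seq2) = 0.635, d(seq1,seq3) = 0.782, d(seq2,seq3) = 0.705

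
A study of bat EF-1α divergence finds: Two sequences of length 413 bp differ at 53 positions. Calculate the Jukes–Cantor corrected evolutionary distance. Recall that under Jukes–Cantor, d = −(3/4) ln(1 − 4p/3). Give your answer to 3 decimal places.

p = 53/413 ≈ 0.128329.
d = −(3/4) ln(1 − 4p/3) = −0.75 ln(1 − 0.171105) = −0.75 ln(0.828895)
  = −0.75 × (-0.187662) = 0.140747 substitutions/site.

0.141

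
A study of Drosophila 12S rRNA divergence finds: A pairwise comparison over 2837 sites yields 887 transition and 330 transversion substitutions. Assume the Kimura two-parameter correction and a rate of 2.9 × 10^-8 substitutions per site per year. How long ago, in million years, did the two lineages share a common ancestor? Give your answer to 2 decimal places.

P = 887/2837 ≈ 0.312654 and Q = 330/2837 ≈ 0.11632.
Under the Kimura two-parameter model, d = −½ ln(1 − 2P − Q) − ¼ ln(1 − 2Q).
1 − 2P − Q = 0.258372, giving −½ ln(0.258372) = 0.676677.
1 − 2Q = 0.76736, giving −¼ ln(0.76736) = 0.066200.
d = 0.676677 + 0.066200 = 0.742877.
Under a molecular clock d = 2μt, so t = d/(2μ) = 0.742877 / (2 × 2.9 × 10^-8) = 12.81 million years.

12.81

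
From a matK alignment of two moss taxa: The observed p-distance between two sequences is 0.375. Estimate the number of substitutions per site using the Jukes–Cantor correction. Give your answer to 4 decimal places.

0.5199

d = −(3/4) ln(1 − 4p/3) = −0.75 ln(1 − 0.5) = −0.75 ln(0.5)
  = −0.75 × (-0.693147) = 0.519860 substitutions/site.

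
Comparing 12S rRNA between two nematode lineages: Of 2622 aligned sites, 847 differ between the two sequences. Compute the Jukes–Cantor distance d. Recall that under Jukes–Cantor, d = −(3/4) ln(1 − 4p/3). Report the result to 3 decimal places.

p = 847/2622 ≈ 0.323036.
d = −(3/4) ln(1 − 4p/3) = −0.75 ln(1 − 0.430715) = −0.75 ln(0.569285)
  = −0.75 × (-0.563374) = 0.422531 substitutions/site.

0.423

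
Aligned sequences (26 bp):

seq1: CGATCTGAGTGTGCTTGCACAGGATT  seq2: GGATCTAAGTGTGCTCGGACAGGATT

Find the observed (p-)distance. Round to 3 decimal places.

The sequences differ at 4 of 26 positions (sites 1, 7, 16, 18).
p = 4/26 = 0.153846… ≈ 0.154 (to 3 d.p.).

0.154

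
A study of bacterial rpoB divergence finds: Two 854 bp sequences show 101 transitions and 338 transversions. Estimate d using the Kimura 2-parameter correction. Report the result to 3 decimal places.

P = 101/854 ≈ 0.118267 and Q = 338/854 ≈ 0.395785.
Under the Kimura two-parameter model, d = −½ ln(1 − 2P − Q) − ¼ ln(1 − 2Q).
1 − 2P − Q = 0.367681, giving −½ ln(0.367681) = 0.500270.
1 − 2Q = 0.20843, giving −¼ ln(0.20843) = 0.392038.
d = 0.500270 + 0.392038 = 0.892308.

0.892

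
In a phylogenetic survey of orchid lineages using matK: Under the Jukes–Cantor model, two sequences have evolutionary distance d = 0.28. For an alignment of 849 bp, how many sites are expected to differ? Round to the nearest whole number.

Invert JC69: p = (3/4)(1 − e^(−4d/3)) = 0.75 × (1 − e^(-0.373333)) = 0.75 × (1 − 0.688436) = 0.233673.
Expected differing sites = pL ≈ 0.233673 × 849 = 198.388377 ≈ 198.

198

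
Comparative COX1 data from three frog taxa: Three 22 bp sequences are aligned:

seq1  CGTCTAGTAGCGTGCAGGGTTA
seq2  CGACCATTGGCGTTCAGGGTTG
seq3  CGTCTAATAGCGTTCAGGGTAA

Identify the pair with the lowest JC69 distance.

seq1 and seq3

seq1–seq2: 6/22 differ, p = 0.273, d = 0.339.
seq1–seq3: 3/22 differ, p = 0.136, d = 0.151.
seq2–seq3: 6/22 differ, p = 0.273, d = 0.339.
The smallest distance is between seq1 and seq3.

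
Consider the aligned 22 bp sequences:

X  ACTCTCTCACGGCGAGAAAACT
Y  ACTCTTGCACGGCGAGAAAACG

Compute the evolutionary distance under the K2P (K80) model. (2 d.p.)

Of 22 sites, 1 differences are transitions and 2 are transversions, so P = 1/22 ≈ 0.045455 and Q = 2/22 ≈ 0.090909.
Under the Kimura two-parameter model, d = −½ ln(1 − 2P − Q) − ¼ ln(1 − 2Q).
1 − 2P − Q = 0.818181, giving −½ ln(0.818181) = 0.100336.
1 − 2Q = 0.818182, giving −¼ ln(0.818182) = 0.050168.
d = 0.100336 + 0.050168 = 0.150504.

0.15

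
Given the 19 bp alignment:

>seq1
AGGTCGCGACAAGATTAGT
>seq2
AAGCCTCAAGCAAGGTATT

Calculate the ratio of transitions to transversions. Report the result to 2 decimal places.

1.00

Transitions are A↔G and C↔T; transversions are all other mismatches.
Transitions: 5. Transversions: 5.
R = 5/5 = 1.00.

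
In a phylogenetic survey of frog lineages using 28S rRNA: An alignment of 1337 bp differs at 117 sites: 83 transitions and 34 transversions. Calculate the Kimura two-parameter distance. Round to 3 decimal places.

P = 83/1337 ≈ 0.062079 and Q = 34/1337 ≈ 0.02543.
Under the Kimura two-parameter model, d = −½ ln(1 − 2P − Q) − ¼ ln(1 − 2Q).
1 − 2P − Q = 0.850412, giving −½ ln(0.850412) = 0.081017.
1 − 2Q = 0.94914, giving −¼ ln(0.94914) = 0.013050.
d = 0.081017 + 0.013050 = 0.094067.

0.094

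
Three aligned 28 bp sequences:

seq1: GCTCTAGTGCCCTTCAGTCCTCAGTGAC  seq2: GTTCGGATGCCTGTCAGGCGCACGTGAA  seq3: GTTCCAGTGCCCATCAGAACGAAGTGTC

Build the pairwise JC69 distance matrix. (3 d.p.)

d(seq1,seq2) = 0.635, d(seq1,seq3) = 0.360, d(seq2,seq3) = 0.635

seq1–seq2: 12/28 sites differ → p ≈ 0.428571, d = −0.75 ln(1 − 0.571428) = 0.635472 ≈ 0.635.
seq1–seq3: 8/28 sites differ → p ≈ 0.285714, d = −0.75 ln(1 − 0.380952) = 0.359679 ≈ 0.360.
seq2–seq3: 12/28 sites differ → p ≈ 0.428571, d = −0.75 ln(1 − 0.571428) = 0.635472 ≈ 0.635.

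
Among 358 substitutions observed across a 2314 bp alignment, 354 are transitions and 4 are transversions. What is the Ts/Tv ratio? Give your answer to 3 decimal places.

88.500

R = 354/4 = 88.500.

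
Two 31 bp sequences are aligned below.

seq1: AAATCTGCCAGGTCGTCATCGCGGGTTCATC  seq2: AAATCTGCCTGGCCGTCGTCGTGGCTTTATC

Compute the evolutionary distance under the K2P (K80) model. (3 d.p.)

Of 31 sites, 4 differences are transitions and 2 are transversions, so P = 4/31 ≈ 0.129032 and Q = 2/31 ≈ 0.064516.
Under the Kimura two-parameter model, d = −½ ln(1 − 2P − Q) − ¼ ln(1 − 2Q).
1 − 2P − Q = 0.67742, giving −½ ln(0.67742) = 0.194732.
1 − 2Q = 0.870968, giving −¼ ln(0.870968) = 0.034538.
d = 0.194732 + 0.034538 = 0.229270.

0.229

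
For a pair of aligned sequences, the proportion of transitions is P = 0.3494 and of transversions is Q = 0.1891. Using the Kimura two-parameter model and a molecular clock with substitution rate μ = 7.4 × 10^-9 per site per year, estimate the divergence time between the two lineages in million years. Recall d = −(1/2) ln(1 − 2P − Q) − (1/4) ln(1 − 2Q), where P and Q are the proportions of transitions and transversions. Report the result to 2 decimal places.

81.96

Under the Kimura two-parameter model, d = −½ ln(1 − 2P − Q) − ¼ ln(1 − 2Q).
1 − 2P − Q = 0.1121, giving −½ ln(0.1121) = 1.094182.
1 − 2Q = 0.6218, giving −¼ ln(0.6218) = 0.118784.
d = 1.094182 + 0.118784 = 1.212966.
Under a molecular clock d = 2μt, so t = d/(2μ) = 1.212966 / (2 × 7.4 × 10^-9) = 81.96 million years.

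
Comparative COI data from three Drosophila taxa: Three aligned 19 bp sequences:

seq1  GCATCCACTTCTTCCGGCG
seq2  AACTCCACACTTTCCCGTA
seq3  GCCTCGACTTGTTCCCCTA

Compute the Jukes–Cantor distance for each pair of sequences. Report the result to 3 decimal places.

seq1–seq2: 9/19 sites differ → p ≈ 0.473684, d = −0.75 ln(1 − 0.631579) = 0.748897 ≈ 0.749.
seq1–seq3: 7/19 sites differ → p ≈ 0.368421, d = −0.75 ln(1 − 0.491228) = 0.506816 ≈ 0.507.
seq2–seq3: 7/19 sites differ → p ≈ 0.368421, d = −0.75 ln(1 − 0.491228) = 0.506816 ≈ 0.507.

d(seq1,seq2) = 0.749, d(seq1,seq3) = 0.507, d(seq2,seq3) = 0.507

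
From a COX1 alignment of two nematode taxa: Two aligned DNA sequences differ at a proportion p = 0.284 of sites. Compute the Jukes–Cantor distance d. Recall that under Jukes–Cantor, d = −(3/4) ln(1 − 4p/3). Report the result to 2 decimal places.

0.36

d = −(3/4) ln(1 − 4p/3) = −0.75 ln(1 − 0.378667) = −0.75 ln(0.621333)
  = −0.75 × (-0.475888) = 0.356916 substitutions/site.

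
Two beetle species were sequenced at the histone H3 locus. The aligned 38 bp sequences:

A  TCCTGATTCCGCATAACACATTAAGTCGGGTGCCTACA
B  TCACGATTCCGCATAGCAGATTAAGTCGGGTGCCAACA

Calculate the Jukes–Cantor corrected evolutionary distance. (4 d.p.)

0.1447

The sequences differ at 5 of 38 sites (3, 4, 16, 19, 35), so p = 5/38 ≈ 0.131579.
d = −(3/4) ln(1 − 4p/3) = −0.75 ln(1 − 0.175439) = −0.75 ln(0.824561)
  = −0.75 × (-0.192904) = 0.144678 substitutions/site.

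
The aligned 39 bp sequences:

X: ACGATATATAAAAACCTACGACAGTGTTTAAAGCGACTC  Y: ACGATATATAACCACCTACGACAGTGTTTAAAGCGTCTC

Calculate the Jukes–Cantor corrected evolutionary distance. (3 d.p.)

0.081

The sequences differ at 3 of 39 sites (12, 13, 36), so p = 3/39 ≈ 0.076923.
d = −(3/4) ln(1 − 4p/3) = −0.75 ln(1 − 0.102564) = −0.75 ln(0.897436)
  = −0.75 × (-0.108213) = 0.081160 substitutions/site.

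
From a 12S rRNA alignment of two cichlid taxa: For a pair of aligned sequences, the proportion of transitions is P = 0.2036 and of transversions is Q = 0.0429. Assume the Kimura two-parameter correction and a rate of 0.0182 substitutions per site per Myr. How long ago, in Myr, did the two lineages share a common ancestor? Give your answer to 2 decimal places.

Under the Kimura two-parameter model, d = −½ ln(1 − 2P − Q) − ¼ ln(1 − 2Q).
1 − 2P − Q = 0.5499, giving −½ ln(0.5499) = 0.299009.
1 − 2Q = 0.9142, giving −¼ ln(0.9142) = 0.022426.
d = 0.299009 + 0.022426 = 0.321435.
Under a molecular clock d = 2μt, so t = d/(2μ) = 0.321435 / (2 × 0.0182) = 8.83 Myr.

8.83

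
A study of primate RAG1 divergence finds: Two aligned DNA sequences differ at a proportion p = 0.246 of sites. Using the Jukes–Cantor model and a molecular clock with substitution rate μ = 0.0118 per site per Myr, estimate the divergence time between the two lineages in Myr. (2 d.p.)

d = −(3/4) ln(1 − 4p/3) = −0.75 ln(1 − 0.328) = −0.75 ln(0.672)
  = −0.75 × (-0.397497) = 0.298123 substitutions/site.
Under a molecular clock d = 2μt, so t = d/(2μ) = 0.298123 / (2 × 0.0118) = 12.63 Myr.

12.63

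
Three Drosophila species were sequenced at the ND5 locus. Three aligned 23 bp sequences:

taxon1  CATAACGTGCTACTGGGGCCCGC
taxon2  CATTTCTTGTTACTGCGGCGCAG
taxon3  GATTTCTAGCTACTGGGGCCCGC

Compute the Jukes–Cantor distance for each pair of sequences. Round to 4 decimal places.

d(taxon1,taxon2) = 0.4674, d(taxon1,taxon3) = 0.2567, d(taxon2,taxon3) = 0.3904

taxon1–taxon2: 8/23 sites differ → p ≈ 0.347826, d = −0.75 ln(1 − 0.463768) = 0.467391 ≈ 0.4674.
taxon1–taxon3: 5/23 sites differ → p ≈ 0.217391, d = −0.75 ln(1 − 0.289855) = 0.256715 ≈ 0.2567.
taxon2–taxon3: 7/23 sites differ → p ≈ 0.304348, d = −0.75 ln(1 − 0.405797) = 0.390401 ≈ 0.3904.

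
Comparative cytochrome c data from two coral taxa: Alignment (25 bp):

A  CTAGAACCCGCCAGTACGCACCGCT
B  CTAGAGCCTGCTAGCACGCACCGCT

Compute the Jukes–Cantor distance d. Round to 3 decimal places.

0.180

The sequences differ at 4 of 25 sites (6, 9, 12, 15), so p = 4/25 = 0.16.
d = −(3/4) ln(1 − 4p/3) = −0.75 ln(1 − 0.213333) = −0.75 ln(0.786667)
  = −0.75 × (-0.239950) = 0.179963 substitutions/site.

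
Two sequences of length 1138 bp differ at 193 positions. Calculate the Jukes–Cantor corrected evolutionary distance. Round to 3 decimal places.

p = 193/1138 ≈ 0.169596.
d = −(3/4) ln(1 − 4p/3) = −0.75 ln(1 − 0.226128) = −0.75 ln(0.773872)
  = −0.75 × (-0.256349) = 0.192262 substitutions/site.

0.192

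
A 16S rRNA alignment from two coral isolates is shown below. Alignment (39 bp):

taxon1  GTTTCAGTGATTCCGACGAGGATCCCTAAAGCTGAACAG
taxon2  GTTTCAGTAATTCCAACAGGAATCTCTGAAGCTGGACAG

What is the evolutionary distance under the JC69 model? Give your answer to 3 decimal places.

0.240

The sequences differ at 8 of 39 sites (9, 15, 18, 19, 21, 25, 28, 35), so p = 8/39 ≈ 0.205128.
d = −(3/4) ln(1 − 4p/3) = −0.75 ln(1 − 0.273504) = −0.75 ln(0.726496)
  = −0.75 × (-0.319522) = 0.239642 substitutions/site.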